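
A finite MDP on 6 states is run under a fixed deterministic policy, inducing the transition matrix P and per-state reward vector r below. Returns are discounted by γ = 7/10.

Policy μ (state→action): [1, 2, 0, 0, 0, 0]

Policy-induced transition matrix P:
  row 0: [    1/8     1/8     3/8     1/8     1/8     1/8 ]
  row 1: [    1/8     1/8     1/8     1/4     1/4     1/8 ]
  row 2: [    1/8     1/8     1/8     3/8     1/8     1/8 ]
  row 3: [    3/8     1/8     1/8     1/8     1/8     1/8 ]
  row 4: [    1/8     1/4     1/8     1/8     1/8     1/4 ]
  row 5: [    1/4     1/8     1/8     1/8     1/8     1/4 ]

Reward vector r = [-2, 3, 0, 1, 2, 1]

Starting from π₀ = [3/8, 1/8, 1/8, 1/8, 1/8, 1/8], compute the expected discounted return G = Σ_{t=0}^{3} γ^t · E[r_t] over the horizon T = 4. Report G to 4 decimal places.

t=0: π = [0.3750, 0.1250, 0.1250, 0.1250, 0.1250, 0.1250], E[r] = 0.1250, γ^t·E[r] = 0.125000, running G = 0.125000
t=1: π = [0.1719, 0.1406, 0.2188, 0.1719, 0.1406, 0.1563], E[r] = 0.6875, γ^t·E[r] = 0.481250, running G = 0.606250
t=2: π = [0.1875, 0.1426, 0.1680, 0.1973, 0.1426, 0.1621], E[r] = 0.6973, γ^t·E[r] = 0.341660, running G = 0.947910
t=3: π = [0.1946, 0.1428, 0.1719, 0.1848, 0.1428, 0.1631], E[r] = 0.6729, γ^t·E[r] = 0.230788, running G = 1.178698

G = 1.1787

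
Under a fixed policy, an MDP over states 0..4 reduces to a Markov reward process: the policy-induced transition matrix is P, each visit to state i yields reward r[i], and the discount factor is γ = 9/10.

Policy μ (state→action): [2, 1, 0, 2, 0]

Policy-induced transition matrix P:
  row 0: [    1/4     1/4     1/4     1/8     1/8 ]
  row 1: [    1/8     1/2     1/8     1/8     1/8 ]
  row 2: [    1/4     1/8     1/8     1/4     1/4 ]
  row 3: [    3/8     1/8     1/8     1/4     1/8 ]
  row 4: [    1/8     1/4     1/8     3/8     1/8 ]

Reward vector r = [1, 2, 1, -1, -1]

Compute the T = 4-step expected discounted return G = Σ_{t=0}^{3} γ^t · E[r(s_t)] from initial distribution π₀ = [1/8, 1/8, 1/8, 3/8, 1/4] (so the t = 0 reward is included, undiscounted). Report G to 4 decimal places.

G = 1.1296

t=0: π = [0.1250, 0.1250, 0.1250, 0.3750, 0.2500], E[r] = -0.1250, γ^t·E[r] = -0.125000, running G = -0.125000
t=1: π = [0.2500, 0.2188, 0.1406, 0.2500, 0.1406], E[r] = 0.4375, γ^t·E[r] = 0.393750, running G = 0.268750
t=2: π = [0.2363, 0.2559, 0.1563, 0.2090, 0.1426], E[r] = 0.5527, γ^t·E[r] = 0.447715, running G = 0.716465
t=3: π = [0.2263, 0.2683, 0.1545, 0.2063, 0.1445], E[r] = 0.5667, γ^t·E[r] = 0.413088, running G = 1.129553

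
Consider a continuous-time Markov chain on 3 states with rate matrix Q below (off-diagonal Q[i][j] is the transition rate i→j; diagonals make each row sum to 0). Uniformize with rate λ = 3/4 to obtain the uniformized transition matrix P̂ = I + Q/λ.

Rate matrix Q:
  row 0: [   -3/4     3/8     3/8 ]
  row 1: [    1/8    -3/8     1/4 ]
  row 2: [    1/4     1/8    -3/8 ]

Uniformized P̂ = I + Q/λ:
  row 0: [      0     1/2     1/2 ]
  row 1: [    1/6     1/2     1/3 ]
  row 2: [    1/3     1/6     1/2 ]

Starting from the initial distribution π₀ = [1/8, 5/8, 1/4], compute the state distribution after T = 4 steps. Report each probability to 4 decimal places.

π = [0.2056, 0.3538, 0.4406]

t=0: π = [0.1250, 0.6250, 0.2500]
t=1: π = [0.1875, 0.4167, 0.3958]
t=2: π = [0.2014, 0.3681, 0.4306]
t=3: π = [0.2049, 0.3565, 0.4387]
t=4: π = [0.2056, 0.3538, 0.4406]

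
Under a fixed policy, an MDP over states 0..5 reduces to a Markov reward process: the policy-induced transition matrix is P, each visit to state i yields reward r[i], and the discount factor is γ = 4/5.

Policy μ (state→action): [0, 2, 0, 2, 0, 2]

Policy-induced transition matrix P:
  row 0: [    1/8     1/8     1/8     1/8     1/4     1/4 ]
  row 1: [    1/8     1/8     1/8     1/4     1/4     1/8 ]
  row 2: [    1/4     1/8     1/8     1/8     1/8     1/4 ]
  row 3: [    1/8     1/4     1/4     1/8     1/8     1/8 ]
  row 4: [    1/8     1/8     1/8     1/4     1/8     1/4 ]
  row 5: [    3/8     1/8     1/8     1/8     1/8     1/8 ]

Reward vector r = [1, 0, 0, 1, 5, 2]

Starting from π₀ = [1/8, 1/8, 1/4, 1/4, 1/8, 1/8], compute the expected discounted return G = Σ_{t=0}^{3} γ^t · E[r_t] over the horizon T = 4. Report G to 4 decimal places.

t=0: π = [0.1250, 0.1250, 0.2500, 0.2500, 0.1250, 0.1250], E[r] = 1.2500, γ^t·E[r] = 1.250000, running G = 1.250000
t=1: π = [0.1875, 0.1563, 0.1563, 0.1563, 0.1563, 0.1875], E[r] = 1.5000, γ^t·E[r] = 1.200000, running G = 2.450000
t=2: π = [0.1914, 0.1445, 0.1445, 0.1641, 0.1680, 0.1875], E[r] = 1.5703, γ^t·E[r] = 1.005000, running G = 3.455000
t=3: π = [0.1899, 0.1455, 0.1455, 0.1641, 0.1670, 0.1880], E[r] = 1.5649, γ^t·E[r] = 0.801250, running G = 4.256250

G = 4.2563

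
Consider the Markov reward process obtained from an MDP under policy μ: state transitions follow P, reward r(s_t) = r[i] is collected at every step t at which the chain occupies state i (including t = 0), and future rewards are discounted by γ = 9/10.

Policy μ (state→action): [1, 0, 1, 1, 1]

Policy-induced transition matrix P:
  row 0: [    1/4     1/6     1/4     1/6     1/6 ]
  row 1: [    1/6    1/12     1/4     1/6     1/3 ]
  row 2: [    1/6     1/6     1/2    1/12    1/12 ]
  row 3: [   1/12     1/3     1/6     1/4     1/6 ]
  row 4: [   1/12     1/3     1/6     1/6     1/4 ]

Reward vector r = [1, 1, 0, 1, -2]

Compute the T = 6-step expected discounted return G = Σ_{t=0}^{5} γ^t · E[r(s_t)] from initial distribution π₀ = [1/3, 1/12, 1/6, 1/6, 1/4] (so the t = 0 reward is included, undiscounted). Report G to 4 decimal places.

t=0: π = [0.3333, 0.0833, 0.1667, 0.1667, 0.2500], E[r] = 0.0833, γ^t·E[r] = 0.083333, running G = 0.083333
t=1: π = [0.1597, 0.2292, 0.2569, 0.1667, 0.1875], E[r] = 0.1806, γ^t·E[r] = 0.162500, running G = 0.245833
t=2: π = [0.1505, 0.2066, 0.2847, 0.1591, 0.1991], E[r] = 0.1181, γ^t·E[r] = 0.095625, running G = 0.341458
t=3: π = [0.1494, 0.2092, 0.2913, 0.1562, 0.1940], E[r] = 0.1268, γ^t·E[r] = 0.092426, running G = 0.433884
t=4: π = [0.1499, 0.2076, 0.2937, 0.1554, 0.1934], E[r] = 0.1261, γ^t·E[r] = 0.082743, running G = 0.516627
t=5: π = [0.1501, 0.2075, 0.2943, 0.1551, 0.1929], E[r] = 0.1269, γ^t·E[r] = 0.074943, running G = 0.591570

G = 0.5916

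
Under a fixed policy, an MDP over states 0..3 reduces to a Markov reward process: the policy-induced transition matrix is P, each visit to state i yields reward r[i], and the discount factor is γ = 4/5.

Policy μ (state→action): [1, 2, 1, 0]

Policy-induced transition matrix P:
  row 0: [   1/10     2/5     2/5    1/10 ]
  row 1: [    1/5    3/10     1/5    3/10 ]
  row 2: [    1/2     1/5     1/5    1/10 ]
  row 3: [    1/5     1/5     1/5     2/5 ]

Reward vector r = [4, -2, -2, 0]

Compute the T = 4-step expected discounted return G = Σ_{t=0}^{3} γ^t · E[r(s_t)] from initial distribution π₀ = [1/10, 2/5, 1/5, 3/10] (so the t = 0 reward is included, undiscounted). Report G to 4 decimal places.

t=0: π = [0.1000, 0.4000, 0.2000, 0.3000], E[r] = -0.8000, γ^t·E[r] = -0.800000, running G = -0.800000
t=1: π = [0.2500, 0.2600, 0.2200, 0.2700], E[r] = 0.0400, γ^t·E[r] = 0.032000, running G = -0.768000
t=2: π = [0.2410, 0.2760, 0.2500, 0.2330], E[r] = -0.0880, γ^t·E[r] = -0.056320, running G = -0.824320
t=3: π = [0.2509, 0.2758, 0.2482, 0.2251], E[r] = -0.0444, γ^t·E[r] = -0.022733, running G = -0.847053

G = -0.8471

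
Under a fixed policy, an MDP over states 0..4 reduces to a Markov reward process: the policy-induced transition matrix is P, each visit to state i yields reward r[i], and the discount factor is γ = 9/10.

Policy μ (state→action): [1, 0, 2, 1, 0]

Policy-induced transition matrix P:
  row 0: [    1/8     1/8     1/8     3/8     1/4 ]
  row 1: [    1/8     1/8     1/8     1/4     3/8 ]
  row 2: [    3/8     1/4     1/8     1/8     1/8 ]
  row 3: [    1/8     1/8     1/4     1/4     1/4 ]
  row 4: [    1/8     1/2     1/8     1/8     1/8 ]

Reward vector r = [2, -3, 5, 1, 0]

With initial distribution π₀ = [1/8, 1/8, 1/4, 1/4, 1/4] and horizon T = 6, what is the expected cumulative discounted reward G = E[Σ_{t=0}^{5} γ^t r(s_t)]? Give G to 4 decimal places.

t=0: π = [0.1250, 0.1250, 0.2500, 0.2500, 0.2500], E[r] = 1.3750, γ^t·E[r] = 1.375000, running G = 1.375000
t=1: π = [0.1875, 0.2500, 0.1563, 0.2031, 0.2031], E[r] = 0.6094, γ^t·E[r] = 0.548438, running G = 1.923438
t=2: π = [0.1641, 0.2207, 0.1504, 0.2285, 0.2363], E[r] = 0.6465, γ^t·E[r] = 0.523652, running G = 2.447090
t=3: π = [0.1626, 0.2324, 0.1536, 0.2222, 0.2292], E[r] = 0.6179, γ^t·E[r] = 0.450464, running G = 2.897553
t=4: π = [0.1634, 0.2302, 0.1528, 0.2225, 0.2312], E[r] = 0.6226, γ^t·E[r] = 0.408501, running G = 3.306054
t=5: π = [0.1632, 0.2308, 0.1528, 0.2224, 0.2308], E[r] = 0.6205, γ^t·E[r] = 0.366380, running G = 3.672434

G = 3.6724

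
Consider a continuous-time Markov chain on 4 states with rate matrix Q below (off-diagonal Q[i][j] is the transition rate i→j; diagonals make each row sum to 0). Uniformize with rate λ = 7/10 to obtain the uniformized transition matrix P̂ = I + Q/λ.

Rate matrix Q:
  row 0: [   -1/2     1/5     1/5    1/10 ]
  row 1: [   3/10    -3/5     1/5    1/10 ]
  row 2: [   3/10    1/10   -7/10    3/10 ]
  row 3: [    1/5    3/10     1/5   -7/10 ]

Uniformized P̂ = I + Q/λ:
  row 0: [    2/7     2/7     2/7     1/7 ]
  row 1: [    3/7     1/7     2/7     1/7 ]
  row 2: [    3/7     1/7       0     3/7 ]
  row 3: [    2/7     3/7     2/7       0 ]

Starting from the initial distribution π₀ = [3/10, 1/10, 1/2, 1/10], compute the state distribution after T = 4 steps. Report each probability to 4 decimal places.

t=0: π = [0.3000, 0.1000, 0.5000, 0.1000]
t=1: π = [0.3714, 0.2143, 0.1429, 0.2714]
t=2: π = [0.3367, 0.2735, 0.2449, 0.1449]
t=3: π = [0.3598, 0.2324, 0.2157, 0.1921]
t=4: π = [0.3497, 0.2491, 0.2241, 0.1771]

π = [0.3497, 0.2491, 0.2241, 0.1771]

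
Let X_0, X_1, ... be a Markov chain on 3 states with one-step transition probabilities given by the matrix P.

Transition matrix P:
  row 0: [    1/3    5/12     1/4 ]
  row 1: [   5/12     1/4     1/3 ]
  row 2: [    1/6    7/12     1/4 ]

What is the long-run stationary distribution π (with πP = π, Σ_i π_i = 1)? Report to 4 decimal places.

π = [0.3193, 0.3976, 0.2831]

Balance equations π_j = Σ_i π_i·P[i][j]:
  π_0 = 1/3·π_0 + 5/12·π_1 + 1/6·π_2
  π_1 = 5/12·π_0 + 1/4·π_1 + 7/12·π_2
  normalize: π_0 + π_1 + π_2 = 1
Solving the linear system gives exactly π = [53/166, 33/83, 47/166].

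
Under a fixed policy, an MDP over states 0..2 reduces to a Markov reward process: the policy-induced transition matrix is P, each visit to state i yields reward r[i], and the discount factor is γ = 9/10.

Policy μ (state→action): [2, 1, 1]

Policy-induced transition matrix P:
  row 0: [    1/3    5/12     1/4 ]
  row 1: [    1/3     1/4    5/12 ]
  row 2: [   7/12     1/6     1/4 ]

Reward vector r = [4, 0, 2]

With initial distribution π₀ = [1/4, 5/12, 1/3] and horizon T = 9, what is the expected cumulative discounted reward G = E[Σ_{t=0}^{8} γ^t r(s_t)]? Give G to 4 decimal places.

t=0: π = [0.2500, 0.4167, 0.3333], E[r] = 1.6667, γ^t·E[r] = 1.666667, running G = 1.666667
t=1: π = [0.4167, 0.2639, 0.3194], E[r] = 2.3056, γ^t·E[r] = 2.075000, running G = 3.741667
t=2: π = [0.4132, 0.2928, 0.2940], E[r] = 2.2407, γ^t·E[r] = 1.815000, running G = 5.556667
t=3: π = [0.4068, 0.2944, 0.2988], E[r] = 2.2249, γ^t·E[r] = 1.621969, running G = 7.178635
t=4: π = [0.4080, 0.2929, 0.2991], E[r] = 2.2303, γ^t·E[r] = 1.463273, running G = 8.641909
t=5: π = [0.4081, 0.2931, 0.2988], E[r] = 2.2300, γ^t·E[r] = 1.316810, running G = 9.958719
t=6: π = [0.4080, 0.2931, 0.2988], E[r] = 2.2298, γ^t·E[r] = 1.185031, running G = 11.143750
t=7: π = [0.4080, 0.2931, 0.2989], E[r] = 2.2299, γ^t·E[r] = 1.066547, running G = 12.210298
t=8: π = [0.4080, 0.2931, 0.2989], E[r] = 2.2299, γ^t·E[r] = 0.959893, running G = 13.170191

G = 13.1702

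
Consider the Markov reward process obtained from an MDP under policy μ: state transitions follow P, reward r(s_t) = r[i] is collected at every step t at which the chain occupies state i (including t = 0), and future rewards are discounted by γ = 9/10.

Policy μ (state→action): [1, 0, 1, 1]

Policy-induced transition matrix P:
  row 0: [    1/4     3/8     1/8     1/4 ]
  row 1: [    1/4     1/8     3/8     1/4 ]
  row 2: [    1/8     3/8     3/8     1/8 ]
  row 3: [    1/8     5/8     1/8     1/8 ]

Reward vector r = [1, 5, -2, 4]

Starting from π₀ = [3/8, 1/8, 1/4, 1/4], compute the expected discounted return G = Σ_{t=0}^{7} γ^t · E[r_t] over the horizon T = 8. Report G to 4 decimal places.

t=0: π = [0.3750, 0.1250, 0.2500, 0.2500], E[r] = 1.5000, γ^t·E[r] = 1.500000, running G = 1.500000
t=1: π = [0.1875, 0.4063, 0.2188, 0.1875], E[r] = 2.5313, γ^t·E[r] = 2.278125, running G = 3.778125
t=2: π = [0.1992, 0.3203, 0.2813, 0.1992], E[r] = 2.0352, γ^t·E[r] = 1.648477, running G = 5.426602
t=3: π = [0.1899, 0.3447, 0.2754, 0.1899], E[r] = 2.1226, γ^t·E[r] = 1.547345, running G = 6.973947
t=4: π = [0.1918, 0.3363, 0.2800, 0.1918], E[r] = 2.0806, γ^t·E[r] = 1.365100, running G = 8.339046
t=5: π = [0.1910, 0.3389, 0.2791, 0.1910], E[r] = 2.0913, γ^t·E[r] = 1.234910, running G = 9.573957
t=6: π = [0.1912, 0.3380, 0.2795, 0.1912], E[r] = 2.0874, γ^t·E[r] = 1.109315, running G = 10.683272
t=7: π = [0.1912, 0.3383, 0.2794, 0.1912], E[r] = 2.0885, γ^t·E[r] = 0.998941, running G = 11.682213

G = 11.6822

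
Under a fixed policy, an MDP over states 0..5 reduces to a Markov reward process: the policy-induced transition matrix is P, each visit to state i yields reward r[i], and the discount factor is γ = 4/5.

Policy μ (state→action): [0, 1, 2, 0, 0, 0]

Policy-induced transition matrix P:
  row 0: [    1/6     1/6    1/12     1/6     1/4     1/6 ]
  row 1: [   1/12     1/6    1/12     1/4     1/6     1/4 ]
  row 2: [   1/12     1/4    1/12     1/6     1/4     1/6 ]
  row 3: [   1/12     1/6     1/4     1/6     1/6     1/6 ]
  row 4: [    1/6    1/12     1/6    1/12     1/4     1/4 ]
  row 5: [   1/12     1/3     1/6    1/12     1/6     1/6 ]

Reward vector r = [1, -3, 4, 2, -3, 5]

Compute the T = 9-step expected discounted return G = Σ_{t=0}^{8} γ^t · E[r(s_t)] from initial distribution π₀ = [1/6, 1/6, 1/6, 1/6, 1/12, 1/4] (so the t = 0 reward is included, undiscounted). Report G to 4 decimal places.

t=0: π = [0.1667, 0.1667, 0.1667, 0.1667, 0.0833, 0.2500], E[r] = 1.6667, γ^t·E[r] = 1.666667, running G = 1.666667
t=1: π = [0.1042, 0.2153, 0.1389, 0.1528, 0.2014, 0.1875], E[r] = 0.6528, γ^t·E[r] = 0.522222, running G = 2.188889
t=2: π = [0.1088, 0.1927, 0.1412, 0.1522, 0.2037, 0.2014], E[r] = 0.7957, γ^t·E[r] = 0.509259, running G = 2.698148
t=3: π = [0.1094, 0.1950, 0.1425, 0.1490, 0.2045, 0.1997], E[r] = 0.7772, γ^t·E[r] = 0.397901, running G = 3.096049
t=4: π = [0.1095, 0.1948, 0.1418, 0.1492, 0.2047, 0.2000], E[r] = 0.7767, γ^t·E[r] = 0.318137, running G = 3.414186
t=5: π = [0.1095, 0.1948, 0.1419, 0.1492, 0.2047, 0.2000], E[r] = 0.7771, γ^t·E[r] = 0.254636, running G = 3.668822
t=6: π = [0.1095, 0.1948, 0.1419, 0.1492, 0.2047, 0.2000], E[r] = 0.7770, γ^t·E[r] = 0.203678, running G = 3.872500
t=7: π = [0.1095, 0.1948, 0.1419, 0.1492, 0.2047, 0.2000], E[r] = 0.7770, γ^t·E[r] = 0.162946, running G = 4.035446
t=8: π = [0.1095, 0.1948, 0.1419, 0.1492, 0.2047, 0.2000], E[r] = 0.7770, γ^t·E[r] = 0.130357, running G = 4.165803

G = 4.1658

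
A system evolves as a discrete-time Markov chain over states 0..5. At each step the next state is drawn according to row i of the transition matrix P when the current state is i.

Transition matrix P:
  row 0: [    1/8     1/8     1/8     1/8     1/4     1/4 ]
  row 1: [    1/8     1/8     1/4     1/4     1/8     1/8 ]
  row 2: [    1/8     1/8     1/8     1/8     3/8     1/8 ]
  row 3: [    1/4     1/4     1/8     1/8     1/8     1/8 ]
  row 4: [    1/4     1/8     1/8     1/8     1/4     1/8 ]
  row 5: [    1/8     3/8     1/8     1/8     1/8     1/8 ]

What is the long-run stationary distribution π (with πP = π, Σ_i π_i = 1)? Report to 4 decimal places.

Balance equations π_j = Σ_i π_i·P[i][j]:
  π_0 = 1/8·π_0 + 1/8·π_1 + 1/8·π_2 + 1/4·π_3 + 1/4·π_4 + 1/8·π_5
  π_1 = 1/8·π_0 + 1/8·π_1 + 1/8·π_2 + 1/4·π_3 + 1/8·π_4 + 3/8·π_5
  π_2 = 1/8·π_0 + 1/4·π_1 + 1/8·π_2 + 1/8·π_3 + 1/8·π_4 + 1/8·π_5
  π_3 = 1/8·π_0 + 1/4·π_1 + 1/8·π_2 + 1/8·π_3 + 1/8·π_4 + 1/8·π_5
  π_4 = 1/4·π_0 + 1/8·π_1 + 3/8·π_2 + 1/8·π_3 + 1/4·π_4 + 1/8·π_5
  normalize: π_0 + π_1 + π_2 + π_3 + π_4 + π_5 = 1
Solving the linear system gives exactly π = [29/171, 277/1539, 227/1539, 227/1539, 322/1539, 25/171].

π = [0.1696, 0.1800, 0.1475, 0.1475, 0.2092, 0.1462]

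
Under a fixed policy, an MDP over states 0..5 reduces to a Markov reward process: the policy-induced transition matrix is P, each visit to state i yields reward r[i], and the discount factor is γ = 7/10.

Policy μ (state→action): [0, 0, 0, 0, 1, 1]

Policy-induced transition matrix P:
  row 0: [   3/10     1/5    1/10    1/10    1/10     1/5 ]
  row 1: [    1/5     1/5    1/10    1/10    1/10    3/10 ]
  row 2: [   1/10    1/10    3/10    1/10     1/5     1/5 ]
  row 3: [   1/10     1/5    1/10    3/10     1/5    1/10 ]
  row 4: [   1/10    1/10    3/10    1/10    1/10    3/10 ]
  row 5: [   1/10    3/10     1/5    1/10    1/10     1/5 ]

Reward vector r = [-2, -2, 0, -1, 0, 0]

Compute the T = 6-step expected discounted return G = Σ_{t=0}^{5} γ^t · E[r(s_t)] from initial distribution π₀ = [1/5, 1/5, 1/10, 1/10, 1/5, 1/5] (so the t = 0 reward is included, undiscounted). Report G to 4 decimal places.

t=0: π = [0.2000, 0.2000, 0.1000, 0.1000, 0.2000, 0.2000], E[r] = -0.9000, γ^t·E[r] = -0.900000, running G = -0.900000
t=1: π = [0.1600, 0.1900, 0.1800, 0.1200, 0.1200, 0.2300], E[r] = -0.8200, γ^t·E[r] = -0.574000, running G = -1.474000
t=2: π = [0.1510, 0.1930, 0.1830, 0.1240, 0.1300, 0.2190], E[r] = -0.8120, γ^t·E[r] = -0.397880, running G = -1.871880
t=3: π = [0.1495, 0.1906, 0.1845, 0.1248, 0.1307, 0.2199], E[r] = -0.8050, γ^t·E[r] = -0.276115, running G = -2.147995
t=4: π = [0.1490, 0.1905, 0.1850, 0.1250, 0.1309, 0.2197], E[r] = -0.8038, γ^t·E[r] = -0.192997, running G = -2.340992
t=5: π = [0.1488, 0.1904, 0.1852, 0.1250, 0.1310, 0.2196], E[r] = -0.8034, γ^t·E[r] = -0.135029, running G = -2.476021

G = -2.4760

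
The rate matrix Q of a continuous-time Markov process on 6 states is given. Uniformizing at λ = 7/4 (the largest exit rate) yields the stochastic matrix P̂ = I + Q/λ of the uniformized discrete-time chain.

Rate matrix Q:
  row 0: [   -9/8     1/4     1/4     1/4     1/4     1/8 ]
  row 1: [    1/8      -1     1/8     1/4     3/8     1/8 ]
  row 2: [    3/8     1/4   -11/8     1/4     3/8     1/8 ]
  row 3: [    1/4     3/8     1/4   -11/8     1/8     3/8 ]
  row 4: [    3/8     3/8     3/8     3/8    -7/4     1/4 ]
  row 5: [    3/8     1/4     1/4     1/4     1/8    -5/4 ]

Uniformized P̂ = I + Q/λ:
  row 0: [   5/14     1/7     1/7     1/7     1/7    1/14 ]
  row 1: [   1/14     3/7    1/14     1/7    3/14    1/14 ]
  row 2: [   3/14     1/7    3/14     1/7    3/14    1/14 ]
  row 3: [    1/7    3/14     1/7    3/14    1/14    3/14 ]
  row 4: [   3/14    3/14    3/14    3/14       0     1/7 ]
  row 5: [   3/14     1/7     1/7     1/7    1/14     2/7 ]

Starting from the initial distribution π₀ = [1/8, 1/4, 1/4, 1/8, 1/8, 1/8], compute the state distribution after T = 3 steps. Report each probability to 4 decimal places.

π = [0.1976, 0.2298, 0.1461, 0.1639, 0.1302, 0.1323]

t=0: π = [0.1250, 0.2500, 0.2500, 0.1250, 0.1250, 0.1250]
t=1: π = [0.1875, 0.2321, 0.1518, 0.1607, 0.1429, 0.1250]
t=2: π = [0.1964, 0.2309, 0.1473, 0.1645, 0.1295, 0.1314]
t=3: π = [0.1976, 0.2298, 0.1461, 0.1639, 0.1302, 0.1323]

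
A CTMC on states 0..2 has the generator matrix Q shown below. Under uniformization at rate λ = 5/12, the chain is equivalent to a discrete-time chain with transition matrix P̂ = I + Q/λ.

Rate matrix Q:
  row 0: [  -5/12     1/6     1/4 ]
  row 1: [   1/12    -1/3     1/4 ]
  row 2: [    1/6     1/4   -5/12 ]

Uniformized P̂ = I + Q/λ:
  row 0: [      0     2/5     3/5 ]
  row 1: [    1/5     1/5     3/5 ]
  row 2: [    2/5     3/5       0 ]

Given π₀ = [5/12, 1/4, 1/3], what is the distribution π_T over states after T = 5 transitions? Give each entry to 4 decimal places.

t=0: π = [0.4167, 0.2500, 0.3333]
t=1: π = [0.1833, 0.4167, 0.4000]
t=2: π = [0.2433, 0.3967, 0.3600]
t=3: π = [0.2233, 0.3927, 0.3840]
t=4: π = [0.2321, 0.3983, 0.3696]
t=5: π = [0.2275, 0.3943, 0.3782]

π = [0.2275, 0.3943, 0.3782]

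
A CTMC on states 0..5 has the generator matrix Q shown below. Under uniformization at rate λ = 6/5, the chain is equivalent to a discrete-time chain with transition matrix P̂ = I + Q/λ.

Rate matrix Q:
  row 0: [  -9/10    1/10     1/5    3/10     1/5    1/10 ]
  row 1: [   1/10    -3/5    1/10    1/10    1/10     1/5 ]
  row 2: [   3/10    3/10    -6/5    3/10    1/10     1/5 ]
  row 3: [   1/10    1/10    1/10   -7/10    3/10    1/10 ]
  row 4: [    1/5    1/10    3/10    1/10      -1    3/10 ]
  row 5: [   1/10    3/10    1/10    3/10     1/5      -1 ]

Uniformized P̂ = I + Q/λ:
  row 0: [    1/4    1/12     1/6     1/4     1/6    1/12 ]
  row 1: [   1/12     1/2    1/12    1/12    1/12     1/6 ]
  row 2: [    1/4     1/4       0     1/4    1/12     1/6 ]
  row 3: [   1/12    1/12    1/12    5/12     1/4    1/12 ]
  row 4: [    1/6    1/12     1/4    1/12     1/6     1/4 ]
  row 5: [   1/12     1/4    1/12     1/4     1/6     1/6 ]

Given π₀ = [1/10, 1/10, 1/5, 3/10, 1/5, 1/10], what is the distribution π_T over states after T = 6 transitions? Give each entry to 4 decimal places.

t=0: π = [0.1000, 0.1000, 0.2000, 0.3000, 0.2000, 0.1000]
t=1: π = [0.1500, 0.1750, 0.1083, 0.2500, 0.1667, 0.1500]
t=2: π = [0.1403, 0.1993, 0.1146, 0.2347, 0.1639, 0.1472]
t=3: π = [0.1395, 0.2100, 0.1128, 0.2286, 0.1601, 0.1491]
t=4: π = [0.1387, 0.2145, 0.1122, 0.2264, 0.1588, 0.1493]
t=5: π = [0.1384, 0.2163, 0.1120, 0.2255, 0.1583, 0.1495]
t=6: π = [0.1383, 0.2170, 0.1119, 0.2252, 0.1581, 0.1495]

π = [0.1383, 0.2170, 0.1119, 0.2252, 0.1581, 0.1495]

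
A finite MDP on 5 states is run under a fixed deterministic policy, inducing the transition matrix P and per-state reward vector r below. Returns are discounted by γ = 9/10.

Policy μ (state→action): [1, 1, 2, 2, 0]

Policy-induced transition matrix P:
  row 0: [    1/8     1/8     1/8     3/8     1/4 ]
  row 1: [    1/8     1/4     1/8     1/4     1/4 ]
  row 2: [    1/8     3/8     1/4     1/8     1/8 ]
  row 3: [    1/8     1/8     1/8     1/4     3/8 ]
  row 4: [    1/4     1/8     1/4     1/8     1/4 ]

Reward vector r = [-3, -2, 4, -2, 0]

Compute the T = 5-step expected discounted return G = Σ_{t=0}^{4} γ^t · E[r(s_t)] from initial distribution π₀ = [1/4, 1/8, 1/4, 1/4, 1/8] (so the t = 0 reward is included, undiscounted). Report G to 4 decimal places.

G = -2.3055

t=0: π = [0.2500, 0.1250, 0.2500, 0.2500, 0.1250], E[r] = -0.5000, γ^t·E[r] = -0.500000, running G = -0.500000
t=1: π = [0.1406, 0.2031, 0.1719, 0.2344, 0.2500], E[r] = -0.6094, γ^t·E[r] = -0.548438, running G = -1.048438
t=2: π = [0.1563, 0.1934, 0.1777, 0.2148, 0.2578], E[r] = -0.5742, γ^t·E[r] = -0.465117, running G = -1.513555
t=3: π = [0.1572, 0.1936, 0.1794, 0.2151, 0.2546], E[r] = -0.5713, γ^t·E[r] = -0.416470, running G = -1.930024
t=4: π = [0.1568, 0.1941, 0.1793, 0.2154, 0.2545], E[r] = -0.5724, γ^t·E[r] = -0.375524, running G = -2.305548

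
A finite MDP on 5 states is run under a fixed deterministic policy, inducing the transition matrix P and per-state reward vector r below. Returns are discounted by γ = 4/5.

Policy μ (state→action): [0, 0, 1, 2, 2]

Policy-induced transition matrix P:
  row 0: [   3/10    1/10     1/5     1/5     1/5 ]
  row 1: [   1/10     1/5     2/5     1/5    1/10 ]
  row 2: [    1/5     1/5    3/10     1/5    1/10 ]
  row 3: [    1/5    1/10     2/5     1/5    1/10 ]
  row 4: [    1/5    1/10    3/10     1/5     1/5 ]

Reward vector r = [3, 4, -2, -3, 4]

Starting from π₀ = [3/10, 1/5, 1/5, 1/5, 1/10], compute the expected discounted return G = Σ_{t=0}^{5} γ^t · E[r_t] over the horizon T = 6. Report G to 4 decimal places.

t=0: π = [0.3000, 0.2000, 0.2000, 0.2000, 0.1000], E[r] = 1.1000, γ^t·E[r] = 1.100000, running G = 1.100000
t=1: π = [0.2100, 0.1400, 0.3100, 0.2000, 0.1400], E[r] = 0.5300, γ^t·E[r] = 0.424000, running G = 1.524000
t=2: π = [0.2070, 0.1450, 0.3130, 0.2000, 0.1350], E[r] = 0.5150, γ^t·E[r] = 0.329600, running G = 1.853600
t=3: π = [0.2062, 0.1458, 0.3138, 0.2000, 0.1342], E[r] = 0.5110, γ^t·E[r] = 0.261632, running G = 2.115232
t=4: π = [0.2060, 0.1460, 0.3140, 0.2000, 0.1340], E[r] = 0.5102, γ^t·E[r] = 0.208978, running G = 2.324210
t=5: π = [0.2060, 0.1460, 0.3140, 0.2000, 0.1340], E[r] = 0.5100, γ^t·E[r] = 0.167130, running G = 2.491340

G = 2.4913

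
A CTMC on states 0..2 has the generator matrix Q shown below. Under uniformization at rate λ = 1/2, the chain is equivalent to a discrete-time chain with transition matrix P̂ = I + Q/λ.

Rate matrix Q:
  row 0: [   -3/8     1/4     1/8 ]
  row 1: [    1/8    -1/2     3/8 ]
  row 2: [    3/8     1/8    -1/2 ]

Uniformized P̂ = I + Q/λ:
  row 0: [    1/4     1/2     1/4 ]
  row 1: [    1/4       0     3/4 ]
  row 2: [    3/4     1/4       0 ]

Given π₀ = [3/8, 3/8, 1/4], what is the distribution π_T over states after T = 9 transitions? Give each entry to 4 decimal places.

t=0: π = [0.3750, 0.3750, 0.2500]
t=1: π = [0.3750, 0.2500, 0.3750]
t=2: π = [0.4375, 0.2813, 0.2813]
t=3: π = [0.3906, 0.2891, 0.3203]
t=4: π = [0.4102, 0.2754, 0.3145]
t=5: π = [0.4072, 0.2837, 0.3091]
t=6: π = [0.4045, 0.2809, 0.3146]
t=7: π = [0.4073, 0.2809, 0.3118]
t=8: π = [0.4059, 0.2816, 0.3125]
t=9: π = [0.4063, 0.2811, 0.3127]

π = [0.4063, 0.2811, 0.3127]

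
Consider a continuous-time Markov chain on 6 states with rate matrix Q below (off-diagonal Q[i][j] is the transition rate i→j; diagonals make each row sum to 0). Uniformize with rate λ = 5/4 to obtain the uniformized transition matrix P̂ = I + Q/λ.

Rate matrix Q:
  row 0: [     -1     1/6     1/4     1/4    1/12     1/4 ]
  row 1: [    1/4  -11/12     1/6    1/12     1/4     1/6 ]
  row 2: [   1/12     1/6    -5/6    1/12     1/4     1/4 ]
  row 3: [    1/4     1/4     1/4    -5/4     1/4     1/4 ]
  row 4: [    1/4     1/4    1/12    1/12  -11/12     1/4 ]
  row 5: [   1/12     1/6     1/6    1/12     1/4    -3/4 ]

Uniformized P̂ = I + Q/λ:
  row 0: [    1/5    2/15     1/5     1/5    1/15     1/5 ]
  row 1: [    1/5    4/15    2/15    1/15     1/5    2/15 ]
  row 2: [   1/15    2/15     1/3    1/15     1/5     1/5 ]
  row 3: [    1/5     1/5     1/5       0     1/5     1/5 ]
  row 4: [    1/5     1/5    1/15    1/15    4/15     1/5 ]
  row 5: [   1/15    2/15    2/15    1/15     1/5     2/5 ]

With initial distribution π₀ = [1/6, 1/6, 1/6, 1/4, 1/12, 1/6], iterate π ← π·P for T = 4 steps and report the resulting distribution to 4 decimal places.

t=0: π = [0.1667, 0.1667, 0.1667, 0.2500, 0.0833, 0.1667]
t=1: π = [0.1556, 0.1778, 0.1889, 0.0722, 0.1833, 0.2222]
t=2: π = [0.1452, 0.1741, 0.1741, 0.0826, 0.1915, 0.2326]
t=3: π = [0.1458, 0.1748, 0.1706, 0.0805, 0.1934, 0.2349]
t=4: π = [0.1459, 0.1749, 0.1696, 0.0807, 0.1935, 0.2353]

π = [0.1459, 0.1749, 0.1696, 0.0807, 0.1935, 0.2353]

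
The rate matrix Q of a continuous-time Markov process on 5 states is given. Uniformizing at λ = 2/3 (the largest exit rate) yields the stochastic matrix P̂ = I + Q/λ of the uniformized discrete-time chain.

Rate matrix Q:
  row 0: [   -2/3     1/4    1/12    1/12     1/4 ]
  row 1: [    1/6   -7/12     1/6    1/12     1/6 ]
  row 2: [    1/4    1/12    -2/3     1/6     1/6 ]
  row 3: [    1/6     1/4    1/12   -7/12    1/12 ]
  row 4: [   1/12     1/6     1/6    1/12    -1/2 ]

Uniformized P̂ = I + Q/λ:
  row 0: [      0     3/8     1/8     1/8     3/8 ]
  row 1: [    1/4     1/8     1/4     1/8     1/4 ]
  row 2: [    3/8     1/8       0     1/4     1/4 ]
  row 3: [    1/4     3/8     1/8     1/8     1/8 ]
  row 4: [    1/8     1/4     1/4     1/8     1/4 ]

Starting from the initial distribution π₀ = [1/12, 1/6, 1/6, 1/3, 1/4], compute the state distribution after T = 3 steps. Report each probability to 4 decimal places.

t=0: π = [0.0833, 0.1667, 0.1667, 0.3333, 0.2500]
t=1: π = [0.2188, 0.2604, 0.1563, 0.1458, 0.2188]
t=2: π = [0.1875, 0.2435, 0.1654, 0.1445, 0.2591]
t=3: π = [0.1914, 0.2404, 0.1672, 0.1457, 0.2554]

π = [0.1914, 0.2404, 0.1672, 0.1457, 0.2554]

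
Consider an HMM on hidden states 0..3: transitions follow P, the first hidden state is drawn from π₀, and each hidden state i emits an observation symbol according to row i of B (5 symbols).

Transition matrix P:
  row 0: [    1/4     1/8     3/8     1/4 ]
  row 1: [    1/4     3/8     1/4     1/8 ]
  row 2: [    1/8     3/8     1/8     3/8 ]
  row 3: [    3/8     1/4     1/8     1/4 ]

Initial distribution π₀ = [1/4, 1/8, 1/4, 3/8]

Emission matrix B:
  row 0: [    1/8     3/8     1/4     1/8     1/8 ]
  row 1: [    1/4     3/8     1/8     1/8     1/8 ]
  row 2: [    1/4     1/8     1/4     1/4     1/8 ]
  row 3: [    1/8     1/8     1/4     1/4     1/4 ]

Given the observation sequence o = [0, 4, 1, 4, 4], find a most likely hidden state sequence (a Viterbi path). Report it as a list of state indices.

path = [2, 3, 0, 2, 3]

t=0: δ = [3.125e-02, 3.125e-02, 6.250e-02, 4.688e-02]  (obs o_0=0)
t=1: δ = [2.197e-03, 2.930e-03, 1.465e-03, 5.859e-03]  ψ = [3, 2, 0, 2]  (obs o_1=4)
t=2: δ = [8.240e-04, 5.493e-04, 1.030e-04, 1.831e-04]  ψ = [3, 3, 0, 3]  (obs o_2=1)
t=3: δ = [2.575e-05, 2.575e-05, 3.862e-05, 5.150e-05]  ψ = [0, 1, 0, 0]  (obs o_3=4)
t=4: δ = [2.414e-06, 1.810e-06, 1.207e-06, 3.621e-06]  ψ = [3, 2, 0, 2]  (obs o_4=4)
backtrack: best end state = 3; path = [2, 3, 0, 2, 3]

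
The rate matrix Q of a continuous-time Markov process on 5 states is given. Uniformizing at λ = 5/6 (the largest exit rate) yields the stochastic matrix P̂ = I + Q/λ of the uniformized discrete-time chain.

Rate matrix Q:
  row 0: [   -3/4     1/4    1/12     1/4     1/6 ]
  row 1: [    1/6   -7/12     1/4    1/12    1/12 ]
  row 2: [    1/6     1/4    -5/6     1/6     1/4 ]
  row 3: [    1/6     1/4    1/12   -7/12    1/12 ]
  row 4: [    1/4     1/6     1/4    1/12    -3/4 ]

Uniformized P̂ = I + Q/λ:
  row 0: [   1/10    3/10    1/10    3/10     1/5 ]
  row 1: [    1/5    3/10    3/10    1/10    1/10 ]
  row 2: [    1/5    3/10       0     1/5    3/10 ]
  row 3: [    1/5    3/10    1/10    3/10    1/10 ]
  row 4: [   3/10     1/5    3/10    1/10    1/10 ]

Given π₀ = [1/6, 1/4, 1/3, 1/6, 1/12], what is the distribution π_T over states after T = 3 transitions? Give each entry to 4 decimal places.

π = [0.1947, 0.2854, 0.1673, 0.1963, 0.1563]

t=0: π = [0.1667, 0.2500, 0.3333, 0.1667, 0.0833]
t=1: π = [0.1917, 0.2917, 0.1333, 0.2000, 0.1833]
t=2: π = [0.1992, 0.2817, 0.1817, 0.1917, 0.1458]
t=3: π = [0.1947, 0.2854, 0.1673, 0.1963, 0.1563]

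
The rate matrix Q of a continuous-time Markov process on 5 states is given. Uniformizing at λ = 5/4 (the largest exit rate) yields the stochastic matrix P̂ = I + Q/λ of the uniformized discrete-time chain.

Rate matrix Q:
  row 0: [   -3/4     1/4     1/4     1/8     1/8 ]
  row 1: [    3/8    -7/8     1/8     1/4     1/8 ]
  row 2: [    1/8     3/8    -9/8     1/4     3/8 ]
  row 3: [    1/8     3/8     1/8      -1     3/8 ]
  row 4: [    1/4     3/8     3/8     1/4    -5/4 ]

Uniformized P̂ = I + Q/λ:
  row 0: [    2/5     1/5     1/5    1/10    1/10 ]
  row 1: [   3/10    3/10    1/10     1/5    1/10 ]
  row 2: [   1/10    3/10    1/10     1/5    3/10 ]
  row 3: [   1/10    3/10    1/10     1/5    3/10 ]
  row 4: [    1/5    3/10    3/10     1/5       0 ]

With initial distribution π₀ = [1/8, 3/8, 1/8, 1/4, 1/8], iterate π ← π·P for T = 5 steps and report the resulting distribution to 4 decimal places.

π = [0.2432, 0.2757, 0.1545, 0.1757, 0.1510]

t=0: π = [0.1250, 0.3750, 0.1250, 0.2500, 0.1250]
t=1: π = [0.2250, 0.2875, 0.1375, 0.1875, 0.1625]
t=2: π = [0.2413, 0.2775, 0.1550, 0.1775, 0.1488]
t=3: π = [0.2428, 0.2759, 0.1539, 0.1759, 0.1516]
t=4: π = [0.2432, 0.2757, 0.1546, 0.1757, 0.1508]
t=5: π = [0.2432, 0.2757, 0.1545, 0.1757, 0.1510]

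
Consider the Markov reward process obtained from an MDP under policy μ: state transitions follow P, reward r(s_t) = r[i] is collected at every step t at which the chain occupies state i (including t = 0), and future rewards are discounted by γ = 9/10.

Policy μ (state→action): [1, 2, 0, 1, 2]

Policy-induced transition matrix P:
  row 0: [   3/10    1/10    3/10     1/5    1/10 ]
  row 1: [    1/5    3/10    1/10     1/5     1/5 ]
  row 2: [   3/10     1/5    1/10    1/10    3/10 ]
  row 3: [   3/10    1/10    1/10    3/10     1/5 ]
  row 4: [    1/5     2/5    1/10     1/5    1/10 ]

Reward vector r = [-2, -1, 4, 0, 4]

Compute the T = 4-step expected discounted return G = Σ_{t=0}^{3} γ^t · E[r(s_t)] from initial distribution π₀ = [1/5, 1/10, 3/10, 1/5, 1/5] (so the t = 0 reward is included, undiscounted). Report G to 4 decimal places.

G = 2.8753

t=0: π = [0.2000, 0.1000, 0.3000, 0.2000, 0.2000], E[r] = 1.5000, γ^t·E[r] = 1.500000, running G = 1.500000
t=1: π = [0.2700, 0.2100, 0.1400, 0.1900, 0.1900], E[r] = 0.5700, γ^t·E[r] = 0.513000, running G = 2.013000
t=2: π = [0.2600, 0.2130, 0.1540, 0.2050, 0.1680], E[r] = 0.5550, γ^t·E[r] = 0.449550, running G = 2.462550
t=3: π = [0.2619, 0.2084, 0.1520, 0.2051, 0.1726], E[r] = 0.5662, γ^t·E[r] = 0.412760, running G = 2.875310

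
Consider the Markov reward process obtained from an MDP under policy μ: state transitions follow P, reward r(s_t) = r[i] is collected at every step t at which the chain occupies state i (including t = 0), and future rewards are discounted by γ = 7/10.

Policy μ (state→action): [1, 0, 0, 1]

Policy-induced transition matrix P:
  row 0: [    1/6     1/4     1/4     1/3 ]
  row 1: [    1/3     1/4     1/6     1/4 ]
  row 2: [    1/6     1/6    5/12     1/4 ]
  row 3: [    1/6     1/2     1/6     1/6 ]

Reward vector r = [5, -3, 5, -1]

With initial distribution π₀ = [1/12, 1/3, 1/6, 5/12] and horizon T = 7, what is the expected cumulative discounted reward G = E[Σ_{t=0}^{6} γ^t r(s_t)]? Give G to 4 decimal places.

G = 2.1073

t=0: π = [0.0833, 0.3333, 0.1667, 0.4167], E[r] = -0.1667, γ^t·E[r] = -0.166667, running G = -0.166667
t=1: π = [0.2222, 0.3403, 0.2153, 0.2222], E[r] = 0.9444, γ^t·E[r] = 0.661111, running G = 0.494444
t=2: π = [0.2234, 0.2876, 0.2390, 0.2500], E[r] = 1.1991, γ^t·E[r] = 0.587546, running G = 1.081991
t=3: π = [0.2146, 0.2926, 0.2450, 0.2478], E[r] = 1.1726, γ^t·E[r] = 0.402218, running G = 1.484209
t=4: π = [0.2154, 0.2915, 0.2458, 0.2472], E[r] = 1.1844, γ^t·E[r] = 0.284370, running G = 1.768579
t=5: π = [0.2153, 0.2913, 0.2461, 0.2473], E[r] = 1.1853, γ^t·E[r] = 0.199214, running G = 1.967793
t=6: π = [0.2152, 0.2913, 0.2461, 0.2473], E[r] = 1.1854, γ^t·E[r] = 0.139461, running G = 2.107253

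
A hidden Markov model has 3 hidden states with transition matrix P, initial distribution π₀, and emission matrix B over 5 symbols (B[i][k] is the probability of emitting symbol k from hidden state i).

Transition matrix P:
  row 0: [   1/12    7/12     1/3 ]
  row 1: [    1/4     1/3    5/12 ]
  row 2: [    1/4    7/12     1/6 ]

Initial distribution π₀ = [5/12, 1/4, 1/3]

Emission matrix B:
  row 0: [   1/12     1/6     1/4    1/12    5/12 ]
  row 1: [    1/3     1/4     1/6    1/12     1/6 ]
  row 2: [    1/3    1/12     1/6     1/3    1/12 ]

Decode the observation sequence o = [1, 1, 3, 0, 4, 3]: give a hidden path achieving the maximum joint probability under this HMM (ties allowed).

path = [0, 1, 2, 1, 0, 2]

t=0: δ = [6.944e-02, 6.250e-02, 2.778e-02]  (obs o_0=1)
t=1: δ = [2.604e-03, 1.013e-02, 2.170e-03]  ψ = [1, 0, 1]  (obs o_1=1)
t=2: δ = [2.110e-04, 2.813e-04, 1.407e-03]  ψ = [1, 1, 1]  (obs o_2=3)
t=3: δ = [2.930e-05, 2.735e-04, 7.814e-05]  ψ = [2, 2, 2]  (obs o_3=0)
t=4: δ = [2.849e-05, 1.519e-05, 9.497e-06]  ψ = [1, 1, 1]  (obs o_4=4)
t=5: δ = [3.166e-07, 1.385e-06, 3.166e-06]  ψ = [1, 0, 0]  (obs o_5=3)
backtrack: best end state = 2; path = [0, 1, 2, 1, 0, 2]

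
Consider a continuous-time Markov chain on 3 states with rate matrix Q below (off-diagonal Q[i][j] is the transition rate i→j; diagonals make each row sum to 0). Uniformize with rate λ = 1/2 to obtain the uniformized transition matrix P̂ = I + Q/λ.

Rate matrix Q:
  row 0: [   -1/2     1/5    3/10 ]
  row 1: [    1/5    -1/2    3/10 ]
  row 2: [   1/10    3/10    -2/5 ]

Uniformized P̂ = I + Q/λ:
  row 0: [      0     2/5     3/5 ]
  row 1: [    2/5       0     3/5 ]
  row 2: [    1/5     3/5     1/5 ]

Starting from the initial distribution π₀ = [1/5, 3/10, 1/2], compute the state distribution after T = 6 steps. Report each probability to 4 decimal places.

π = [0.2253, 0.3459, 0.4289]

t=0: π = [0.2000, 0.3000, 0.5000]
t=1: π = [0.2200, 0.3800, 0.4000]
t=2: π = [0.2320, 0.3280, 0.4400]
t=3: π = [0.2192, 0.3568, 0.4240]
t=4: π = [0.2275, 0.3421, 0.4304]
t=5: π = [0.2229, 0.3492, 0.4278]
t=6: π = [0.2253, 0.3459, 0.4289]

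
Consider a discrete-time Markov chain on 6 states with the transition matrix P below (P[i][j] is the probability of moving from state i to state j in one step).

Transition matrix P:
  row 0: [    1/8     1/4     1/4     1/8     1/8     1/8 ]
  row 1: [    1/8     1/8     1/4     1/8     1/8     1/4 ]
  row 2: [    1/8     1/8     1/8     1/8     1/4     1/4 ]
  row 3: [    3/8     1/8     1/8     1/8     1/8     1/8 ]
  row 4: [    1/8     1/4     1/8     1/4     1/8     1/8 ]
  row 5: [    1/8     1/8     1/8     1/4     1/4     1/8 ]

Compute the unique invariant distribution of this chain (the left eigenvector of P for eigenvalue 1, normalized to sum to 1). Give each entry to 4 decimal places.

Balance equations π_j = Σ_i π_i·P[i][j]:
  π_0 = 1/8·π_0 + 1/8·π_1 + 1/8·π_2 + 3/8·π_3 + 1/8·π_4 + 1/8·π_5
  π_1 = 1/4·π_0 + 1/8·π_1 + 1/8·π_2 + 1/8·π_3 + 1/4·π_4 + 1/8·π_5
  π_2 = 1/4·π_0 + 1/4·π_1 + 1/8·π_2 + 1/8·π_3 + 1/8·π_4 + 1/8·π_5
  π_3 = 1/8·π_0 + 1/8·π_1 + 1/8·π_2 + 1/8·π_3 + 1/4·π_4 + 1/4·π_5
  π_4 = 1/8·π_0 + 1/8·π_1 + 1/4·π_2 + 1/8·π_3 + 1/8·π_4 + 1/4·π_5
  normalize: π_0 + π_1 + π_2 + π_3 + π_4 + π_5 = 1
Solving the linear system gives exactly π = [1/6, 1/6, 1/6, 1/6, 1/6, 1/6].

π = [0.1667, 0.1667, 0.1667, 0.1667, 0.1667, 0.1667]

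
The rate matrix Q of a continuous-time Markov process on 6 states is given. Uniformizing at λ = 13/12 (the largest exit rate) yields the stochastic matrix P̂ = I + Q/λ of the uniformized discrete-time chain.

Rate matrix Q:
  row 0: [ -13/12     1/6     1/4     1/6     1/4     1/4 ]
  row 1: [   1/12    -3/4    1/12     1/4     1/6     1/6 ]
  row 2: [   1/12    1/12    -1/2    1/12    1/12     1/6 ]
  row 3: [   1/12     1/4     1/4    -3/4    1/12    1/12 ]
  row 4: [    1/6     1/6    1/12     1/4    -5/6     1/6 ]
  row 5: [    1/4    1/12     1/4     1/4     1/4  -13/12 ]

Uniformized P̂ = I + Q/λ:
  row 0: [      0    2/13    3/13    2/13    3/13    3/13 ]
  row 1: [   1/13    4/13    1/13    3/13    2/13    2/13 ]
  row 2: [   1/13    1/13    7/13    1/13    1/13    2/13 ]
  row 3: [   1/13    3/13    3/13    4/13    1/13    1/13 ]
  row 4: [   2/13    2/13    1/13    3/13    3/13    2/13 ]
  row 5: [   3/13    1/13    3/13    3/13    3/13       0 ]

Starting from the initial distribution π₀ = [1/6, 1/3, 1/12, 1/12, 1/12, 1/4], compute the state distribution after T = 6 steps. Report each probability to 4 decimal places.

t=0: π = [0.1667, 0.3333, 0.0833, 0.0833, 0.0833, 0.2500]
t=1: π = [0.1090, 0.1859, 0.1923, 0.2115, 0.1795, 0.1218]
t=2: π = [0.1011, 0.1746, 0.2337, 0.2091, 0.1543, 0.1272]
t=3: π = [0.1006, 0.1690, 0.2521, 0.2031, 0.1492, 0.1260]
t=4: π = [0.1000, 0.1664, 0.2594, 0.1999, 0.1477, 0.1266]
t=5: π = [0.1001, 0.1651, 0.2622, 0.1985, 0.1473, 0.1267]
t=6: π = [0.1000, 0.1646, 0.2634, 0.1980, 0.1472, 0.1268]

π = [0.1000, 0.1646, 0.2634, 0.1980, 0.1472, 0.1268]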